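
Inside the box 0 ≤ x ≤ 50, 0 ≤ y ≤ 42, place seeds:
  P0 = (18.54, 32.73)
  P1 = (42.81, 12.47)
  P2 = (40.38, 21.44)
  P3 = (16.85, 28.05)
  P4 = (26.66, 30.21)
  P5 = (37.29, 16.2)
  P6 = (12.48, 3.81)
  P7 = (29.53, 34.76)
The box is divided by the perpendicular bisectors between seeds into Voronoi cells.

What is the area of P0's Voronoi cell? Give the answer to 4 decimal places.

1. box [0,50]×[0,42]: [(0, 0) (50, 0) (50, 42) (0, 42)]
2. ⊥bis P0·P1 via (30.675,22.6): [(0, 0) (11.8091, 0) (46.8696, 42) (0, 42)]  |A|=1232.2531
3. ⊥bis P0·P2 via (29.46,27.085): [(0, 0) (11.8091, 0) (21.3945, 11.4826) (37.1702, 42) (0, 42)]  |A|=1084.252
4. ⊥bis P0·P3 via (17.695,30.39): [(0, 36.7799) (29.049, 26.2899) (37.1702, 42) (0, 42)]  |A|=367.7927
5. ⊥bis P0·P4 via (22.6,31.47): [(0, 36.7799) (21.8043, 28.9061) (25.8679, 42) (0, 42)]  |A|=226.267
6. ⊥bis P0·P5 via (27.915,24.465): [(0, 36.7799) (21.8043, 28.9061) (25.8679, 42) (0, 42)]  |A|=226.267
7. ⊥bis P0·P6 via (15.51,18.27): [(0, 36.7799) (21.8043, 28.9061) (25.8679, 42) (0, 42)]  |A|=226.267
8. ⊥bis P0·P7 via (24.035,33.745): [(0, 36.7799) (21.8043, 28.9061) (23.763, 35.2175) (22.5102, 42) (0, 42)]  |A|=214.88
9. canonical 5-gon: [(0, 36.7799) (21.8043, 28.9061) (23.763, 35.2175) (22.5102, 42) (0, 42)]
10. shoelace: 214.88

Area of P0's cell: 214.8800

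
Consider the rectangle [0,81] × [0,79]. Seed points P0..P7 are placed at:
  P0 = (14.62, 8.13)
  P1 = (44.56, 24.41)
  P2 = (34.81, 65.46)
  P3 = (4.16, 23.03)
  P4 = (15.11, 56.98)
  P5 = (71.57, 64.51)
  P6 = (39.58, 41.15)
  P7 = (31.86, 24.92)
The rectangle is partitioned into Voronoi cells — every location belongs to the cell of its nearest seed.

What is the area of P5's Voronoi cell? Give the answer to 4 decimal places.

1. box [0,81]×[0,79]: [(0, 0) (81, 0) (81, 79) (0, 79)]
2. ⊥bis P5·P0 via (43.095,36.32): [(79.0515, 0) (81, 0) (81, 79) (0.8422, 79)]  |A|=3243.2006
3. ⊥bis P5·P1 via (58.065,44.46): [(81, 29.0118) (81, 79) (6.7857, 79)]  |A|=1854.9212
4. ⊥bis P5·P2 via (53.19,64.985): [(52.752, 48.0386) (81, 29.0118) (81, 79) (53.5522, 79)]  |A|=1130.9436
5. ⊥bis P5·P3 via (37.865,43.77): [(52.752, 48.0386) (81, 29.0118) (81, 79) (53.5522, 79)]  |A|=1130.9436
6. ⊥bis P5·P4 via (43.34,60.745): [(52.752, 48.0386) (81, 29.0118) (81, 79) (53.5522, 79)]  |A|=1130.9436
7. ⊥bis P5·P6 via (55.575,52.83): [(52.9681, 56.3999) (65.1929, 39.6589) (81, 29.0118) (81, 79) (53.5522, 79)]  |A|=1078.0272
8. ⊥bis P5·P7 via (51.715,44.715): [(52.9681, 56.3999) (65.1929, 39.6589) (81, 29.0118) (81, 79) (53.5522, 79)]  |A|=1078.0272
9. canonical 5-gon: [(52.9681, 56.3999) (65.1929, 39.6589) (81, 29.0118) (81, 79) (53.5522, 79)]
10. shoelace: 1078.0272

Area of P5's cell: 1078.0272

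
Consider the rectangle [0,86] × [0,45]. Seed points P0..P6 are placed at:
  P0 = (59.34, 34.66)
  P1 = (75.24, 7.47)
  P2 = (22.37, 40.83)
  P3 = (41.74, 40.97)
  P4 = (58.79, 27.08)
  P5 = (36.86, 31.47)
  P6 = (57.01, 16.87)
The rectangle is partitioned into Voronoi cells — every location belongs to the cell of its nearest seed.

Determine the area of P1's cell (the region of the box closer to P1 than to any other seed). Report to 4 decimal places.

1. box [0,86]×[0,45]: [(0, 0) (86, 0) (86, 45) (0, 45)]
2. ⊥bis P1·P0 via (67.29,21.065): [(31.2675, 0) (86, 0) (86, 32.0061)]  |A|=875.887
3. ⊥bis P1·P2 via (48.805,24.15): [(34.9113, 2.1308) (33.5668, 0) (86, 0) (86, 32.0061)]  |A|=873.4374
4. ⊥bis P1·P3 via (58.49,24.22): [(38.4985, 4.2285) (34.27, 0) (86, 0) (86, 32.0061)]  |A|=869.5391
5. ⊥bis P1·P4 via (67.015,17.275): [(81.2984, 29.2568) (46.4215, 0) (86, 0) (86, 32.0061)]  |A|=654.2087
6. ⊥bis P1·P5 via (56.05,19.47): [(81.2984, 29.2568) (46.4215, 0) (86, 0) (86, 32.0061)]  |A|=654.2087
7. ⊥bis P1·P6 via (66.125,12.17): [(81.2984, 29.2568) (70.0854, 19.8506) (59.8497, 0) (86, 0) (86, 32.0061)]  |A|=520.9295
8. canonical 5-gon: [(81.2984, 29.2568) (70.0854, 19.8506) (59.8497, 0) (86, 0) (86, 32.0061)]
9. shoelace: 520.9295

Area of P1's cell: 520.9295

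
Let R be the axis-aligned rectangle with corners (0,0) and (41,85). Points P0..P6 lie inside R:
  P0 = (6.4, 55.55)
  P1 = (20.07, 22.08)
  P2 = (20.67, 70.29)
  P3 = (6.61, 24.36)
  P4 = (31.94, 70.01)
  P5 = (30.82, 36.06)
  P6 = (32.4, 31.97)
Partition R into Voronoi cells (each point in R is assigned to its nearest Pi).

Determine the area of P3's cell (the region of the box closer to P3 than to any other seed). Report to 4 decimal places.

1. box [0,41]×[0,85]: [(0, 0) (41, 0) (41, 85) (0, 85)]
2. ⊥bis P3·P0 via (6.505,39.955): [(0, 39.9112) (0, 0) (41, 0) (41, 40.1873)]  |A|=1642.0183
3. ⊥bis P3·P1 via (13.34,23.22): [(16.1858, 40.0202) (0, 39.9112) (0, 0) (9.4067, 0)]  |A|=511.2271
4. ⊥bis P3·P2 via (13.64,47.325): [(16.1858, 40.0202) (0, 39.9112) (0, 0) (9.4067, 0)]  |A|=511.2271
5. ⊥bis P3·P4 via (19.275,47.185): [(16.1858, 40.0202) (0, 39.9112) (0, 0) (9.4067, 0)]  |A|=511.2271
6. ⊥bis P3·P5 via (18.715,30.21): [(15.6118, 36.6313) (13.9812, 40.0053) (0, 39.9112) (0, 0) (9.4067, 0)]  |A|=507.4958
7. ⊥bis P3·P6 via (19.505,28.165): [(15.6118, 36.6313) (13.9812, 40.0053) (0, 39.9112) (0, 0) (9.4067, 0)]  |A|=507.4958
8. canonical 5-gon: [(15.6118, 36.6313) (13.9812, 40.0053) (0, 39.9112) (0, 0) (9.4067, 0)]
9. shoelace: 507.4958

Area of P3's cell: 507.4958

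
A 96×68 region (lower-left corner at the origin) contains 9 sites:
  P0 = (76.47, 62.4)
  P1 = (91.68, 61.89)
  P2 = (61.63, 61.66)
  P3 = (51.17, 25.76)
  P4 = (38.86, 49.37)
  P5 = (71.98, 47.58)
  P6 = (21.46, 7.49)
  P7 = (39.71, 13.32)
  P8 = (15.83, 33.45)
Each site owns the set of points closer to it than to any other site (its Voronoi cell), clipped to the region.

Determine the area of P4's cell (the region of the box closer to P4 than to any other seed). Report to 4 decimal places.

1. box [0,96]×[0,68]: [(0, 0) (96, 0) (96, 68) (0, 68)]
2. ⊥bis P4·P0 via (57.665,55.885): [(0, 0) (77.0264, 0) (53.4678, 68) (0, 68)]  |A|=4436.8006
3. ⊥bis P4·P1 via (65.27,55.63): [(0, 0) (77.0264, 0) (53.4678, 68) (0, 68)]  |A|=4436.8006
4. ⊥bis P4·P2 via (50.245,55.515): [(0, 0) (77.0264, 0) (71.3221, 16.4649) (43.5063, 68) (0, 68)]  |A|=4180.1177
5. ⊥bis P4·P3 via (45.015,37.565): [(0, 14.0947) (56.6571, 43.6351) (43.5063, 68) (0, 68)]  |A|=2057.0743
6. ⊥bis P4·P5 via (55.42,48.475): [(0, 14.0947) (55.115, 42.831) (55.2948, 46.159) (43.5063, 68) (0, 68)]  |A|=2054.5805
7. ⊥bis P4·P6 via (30.16,28.43): [(0, 40.9607) (28.6766, 29.0463) (55.115, 42.831) (55.2948, 46.159) (43.5063, 68) (0, 68)]  |A|=1669.3681
8. ⊥bis P4·P7 via (39.285,31.345): [(0, 40.9607) (24.0107, 30.9849) (32.7917, 31.1919) (55.115, 42.831) (55.2948, 46.159) (43.5063, 68) (0, 68)]  |A|=1660.3739
9. ⊥bis P4·P8 via (27.345,41.41): [(33.9801, 31.8115) (55.115, 42.831) (55.2948, 46.159) (43.5063, 68) (8.9641, 68)]  |A|=976.5269
10. canonical 5-gon: [(33.9801, 31.8115) (55.115, 42.831) (55.2948, 46.159) (43.5063, 68) (8.9641, 68)]
11. shoelace: 976.5269

Area of P4's cell: 976.5269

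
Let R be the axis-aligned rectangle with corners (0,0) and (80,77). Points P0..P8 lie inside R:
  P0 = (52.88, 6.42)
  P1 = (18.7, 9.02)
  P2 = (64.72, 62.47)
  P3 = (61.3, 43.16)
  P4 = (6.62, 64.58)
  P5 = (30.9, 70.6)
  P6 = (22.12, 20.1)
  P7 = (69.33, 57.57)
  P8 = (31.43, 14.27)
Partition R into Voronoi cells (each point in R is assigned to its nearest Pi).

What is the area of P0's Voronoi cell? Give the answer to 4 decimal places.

Area of P0's cell: 869.2774

1. box [0,80]×[0,77]: [(0, 0) (80, 0) (80, 77) (0, 77)]
2. ⊥bis P0·P1 via (35.79,7.72): [(35.2028, 0) (80, 0) (80, 77) (41.06, 77)]  |A|=3223.8846
3. ⊥bis P0·P2 via (58.8,34.445): [(38.1547, 38.8061) (35.2028, 0) (80, 0) (80, 29.9667)]  |A|=1496.1874
4. ⊥bis P0·P3 via (57.09,24.79): [(37.4312, 29.2954) (35.2028, 0) (80, 0) (80, 19.5395)]  |A|=1072.0631
5. ⊥bis P0·P4 via (29.75,35.5): [(37.4312, 29.2954) (35.2028, 0) (80, 0) (80, 19.5395)]  |A|=1072.0631
6. ⊥bis P0·P5 via (41.89,38.51): [(37.4312, 29.2954) (35.2028, 0) (80, 0) (80, 19.5395)]  |A|=1072.0631
7. ⊥bis P0·P6 via (37.5,13.26): [(43.9655, 27.7979) (35.9455, 9.7647) (35.2028, 0) (80, 0) (80, 19.5395)]  |A|=1007.1415
8. ⊥bis P0·P7 via (61.105,31.995): [(43.9655, 27.7979) (35.9455, 9.7647) (35.2028, 0) (80, 0) (80, 19.5395)]  |A|=1007.1415
9. ⊥bis P0·P8 via (42.155,10.345): [(48.188, 26.8301) (38.3691, 0) (80, 0) (80, 19.5395)]  |A|=869.2774
10. canonical 4-gon: [(48.188, 26.8301) (38.3691, 0) (80, 0) (80, 19.5395)]
11. shoelace: 869.2774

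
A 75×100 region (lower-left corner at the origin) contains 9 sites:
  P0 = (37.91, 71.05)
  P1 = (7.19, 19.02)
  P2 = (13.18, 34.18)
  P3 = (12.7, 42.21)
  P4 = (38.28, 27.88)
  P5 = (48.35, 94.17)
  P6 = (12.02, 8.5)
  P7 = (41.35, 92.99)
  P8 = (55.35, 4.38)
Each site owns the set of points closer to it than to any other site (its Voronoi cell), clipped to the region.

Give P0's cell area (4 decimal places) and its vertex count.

Area of P0's cell: 1854.7743 (6 vertices)

1. box [0,75]×[0,100]: [(0, 0) (75, 0) (75, 100) (0, 100)]
2. ⊥bis P0·P1 via (22.55,45.035): [(0, 58.3492) (75, 14.067) (75, 100) (0, 100)]  |A|=4784.3931
3. ⊥bis P0·P2 via (25.545,52.615): [(0, 69.7489) (75, 19.4438) (75, 100) (0, 100)]  |A|=4155.2728
4. ⊥bis P0·P3 via (25.305,56.63): [(0, 78.7499) (44.2532, 40.0668) (75, 19.4438) (75, 100) (0, 100)]  |A|=3956.1111
5. ⊥bis P0·P4 via (38.095,49.465): [(0, 78.7499) (33.5463, 49.426) (75, 49.7813) (75, 100) (0, 100)]  |A|=3293.8304
6. ⊥bis P0·P5 via (43.13,82.61): [(0, 78.7499) (33.5463, 49.426) (75, 49.7813) (75, 68.2189) (4.6188, 100) (0, 100)]  |A|=2175.4338
7. ⊥bis P0·P6 via (24.965,39.775): [(0, 78.7499) (33.5463, 49.426) (75, 49.7813) (75, 68.2189) (4.6188, 100) (0, 100)]  |A|=2175.4338
8. ⊥bis P0·P7 via (39.63,82.02): [(0, 88.2336) (0, 78.7499) (33.5463, 49.426) (75, 49.7813) (75, 68.2189) (46.9933, 80.8655)]  |A|=1854.7743
9. ⊥bis P0·P8 via (46.63,37.715): [(0, 88.2336) (0, 78.7499) (33.5463, 49.426) (75, 49.7813) (75, 68.2189) (46.9933, 80.8655)]  |A|=1854.7743
10. canonical 6-gon: [(0, 88.2336) (0, 78.7499) (33.5463, 49.426) (75, 49.7813) (75, 68.2189) (46.9933, 80.8655)]
11. shoelace: 1854.7743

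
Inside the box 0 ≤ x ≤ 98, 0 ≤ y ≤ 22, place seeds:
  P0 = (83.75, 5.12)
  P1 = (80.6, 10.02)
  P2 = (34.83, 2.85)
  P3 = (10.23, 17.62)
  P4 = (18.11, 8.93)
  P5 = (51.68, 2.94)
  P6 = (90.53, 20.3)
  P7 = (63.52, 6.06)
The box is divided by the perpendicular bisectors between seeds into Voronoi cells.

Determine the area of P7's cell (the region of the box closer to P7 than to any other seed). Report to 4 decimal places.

1. box [0,98]×[0,22]: [(0, 0) (98, 0) (98, 22) (0, 22)]
2. ⊥bis P7·P0 via (73.635,5.59): [(0, 0) (73.3753, 0) (74.3975, 22) (0, 22)]  |A|=1625.5003
3. ⊥bis P7·P1 via (72.06,8.04): [(0, 0) (73.3753, 0) (73.4669, 1.9719) (68.8234, 22) (0, 22)]  |A|=1569.6808
4. ⊥bis P7·P2 via (49.175,4.455): [(49.6735, 0) (73.3753, 0) (73.4669, 1.9719) (68.8234, 22) (47.212, 22)]  |A|=503.9412
5. ⊥bis P7·P3 via (36.875,11.84): [(49.6735, 0) (73.3753, 0) (73.4669, 1.9719) (68.8234, 22) (47.212, 22)]  |A|=503.9412
6. ⊥bis P7·P4 via (40.815,7.495): [(49.6735, 0) (73.3753, 0) (73.4669, 1.9719) (68.8234, 22) (47.212, 22)]  |A|=503.9412
7. ⊥bis P7·P5 via (57.6,4.5): [(58.7858, 0) (73.3753, 0) (73.4669, 1.9719) (68.8234, 22) (52.9885, 22)]  |A|=340.1632
8. ⊥bis P7·P6 via (77.025,13.18): [(58.7858, 0) (73.3753, 0) (73.4669, 1.9719) (68.8234, 22) (52.9885, 22)]  |A|=340.1632
9. canonical 5-gon: [(58.7858, 0) (73.3753, 0) (73.4669, 1.9719) (68.8234, 22) (52.9885, 22)]
10. shoelace: 340.1632

Area of P7's cell: 340.1632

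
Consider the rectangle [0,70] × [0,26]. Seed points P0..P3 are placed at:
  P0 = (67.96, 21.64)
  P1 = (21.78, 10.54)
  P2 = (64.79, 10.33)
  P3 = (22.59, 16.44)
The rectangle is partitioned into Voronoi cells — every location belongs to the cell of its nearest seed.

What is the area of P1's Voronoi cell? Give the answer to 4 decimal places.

Area of P1's cell: 586.8727

1. box [0,70]×[0,26]: [(0, 0) (70, 0) (70, 26) (0, 26)]
2. ⊥bis P1·P0 via (44.87,16.09): [(0, 0) (48.7375, 0) (42.488, 26) (0, 26)]  |A|=1185.9308
3. ⊥bis P1·P2 via (43.285,10.435): [(0, 0) (43.2341, 0) (43.3436, 22.4403) (42.488, 26) (0, 26)]  |A|=1124.1818
4. ⊥bis P1·P3 via (22.185,13.49): [(0, 16.5357) (0, 0) (43.2341, 0) (43.2858, 10.5931)]  |A|=586.8727
5. canonical 4-gon: [(0, 16.5357) (0, 0) (43.2341, 0) (43.2858, 10.5931)]
6. shoelace: 586.8727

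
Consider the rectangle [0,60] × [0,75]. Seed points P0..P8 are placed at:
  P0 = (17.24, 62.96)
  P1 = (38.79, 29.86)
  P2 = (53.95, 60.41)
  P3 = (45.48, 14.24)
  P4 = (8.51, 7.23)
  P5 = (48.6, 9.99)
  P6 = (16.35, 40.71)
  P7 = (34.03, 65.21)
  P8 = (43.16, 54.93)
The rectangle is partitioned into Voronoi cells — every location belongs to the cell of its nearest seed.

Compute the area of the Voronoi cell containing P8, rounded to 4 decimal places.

Area of P8's cell: 390.2529

1. box [0,60]×[0,75]: [(0, 0) (60, 0) (60, 75) (0, 75)]
2. ⊥bis P8·P0 via (30.2,58.945): [(11.9389, 0) (60, 0) (60, 75) (35.1738, 75)]  |A|=2733.2736
3. ⊥bis P8·P1 via (40.975,42.395): [(25.8876, 45.0249) (60, 39.0787) (60, 75) (35.1738, 75)]  |A|=984.7644
4. ⊥bis P8·P2 via (48.555,57.67): [(25.8876, 45.0249) (57.8026, 39.4618) (39.7535, 75) (35.1738, 75)]  |A|=585.5341
5. ⊥bis P8·P3 via (44.32,34.585): [(25.8876, 45.0249) (57.8026, 39.4618) (39.7535, 75) (35.1738, 75)]  |A|=585.5341
6. ⊥bis P8·P4 via (25.835,31.08): [(25.8876, 45.0249) (57.8026, 39.4618) (39.7535, 75) (35.1738, 75)]  |A|=585.5341
7. ⊥bis P8·P5 via (45.88,32.46): [(25.8876, 45.0249) (57.8026, 39.4618) (39.7535, 75) (35.1738, 75)]  |A|=585.5341
8. ⊥bis P8·P6 via (29.755,47.82): [(27.8602, 51.3924) (31.7825, 43.9974) (57.8026, 39.4618) (39.7535, 75) (35.1738, 75)]  |A|=565.7526
9. ⊥bis P8·P7 via (38.595,60.07): [(28.169, 50.8103) (31.7825, 43.9974) (57.8026, 39.4618) (44.6189, 65.42)]  |A|=390.2529
10. canonical 4-gon: [(28.169, 50.8103) (31.7825, 43.9974) (57.8026, 39.4618) (44.6189, 65.42)]
11. shoelace: 390.2529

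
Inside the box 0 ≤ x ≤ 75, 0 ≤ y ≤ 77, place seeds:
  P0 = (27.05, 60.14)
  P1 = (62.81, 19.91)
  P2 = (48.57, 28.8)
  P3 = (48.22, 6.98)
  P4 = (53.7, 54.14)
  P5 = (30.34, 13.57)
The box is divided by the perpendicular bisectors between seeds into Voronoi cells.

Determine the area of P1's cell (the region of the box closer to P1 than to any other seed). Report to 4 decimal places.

1. box [0,75]×[0,77]: [(0, 0) (75, 0) (75, 77) (0, 77)]
2. ⊥bis P1·P0 via (44.93,40.025): [(0, 0.0872) (0, 0) (75, 0) (75, 66.7539)]  |A|=2506.5417
3. ⊥bis P1·P2 via (55.69,24.355): [(40.4852, 0) (75, 0) (75, 55.2858)]  |A|=954.0876
4. ⊥bis P1·P3 via (55.515,13.445): [(51.6216, 17.8382) (67.4303, 0) (75, 0) (75, 55.2858)]  |A|=713.7614
5. ⊥bis P1·P4 via (58.255,37.025): [(64.6649, 38.7309) (51.6216, 17.8382) (67.4303, 0) (75, 0) (75, 41.4815)]  |A|=642.4271
6. ⊥bis P1·P5 via (46.575,16.74): [(64.6649, 38.7309) (51.6216, 17.8382) (67.4303, 0) (75, 0) (75, 41.4815)]  |A|=642.4271
7. canonical 5-gon: [(64.6649, 38.7309) (51.6216, 17.8382) (67.4303, 0) (75, 0) (75, 41.4815)]
8. shoelace: 642.4271

Area of P1's cell: 642.4271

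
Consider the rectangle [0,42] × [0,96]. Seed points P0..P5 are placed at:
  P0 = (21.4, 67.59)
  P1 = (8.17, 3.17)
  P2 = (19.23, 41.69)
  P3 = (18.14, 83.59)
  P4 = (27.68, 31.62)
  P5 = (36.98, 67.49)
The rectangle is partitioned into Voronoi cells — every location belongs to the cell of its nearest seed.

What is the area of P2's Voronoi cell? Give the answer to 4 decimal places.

1. box [0,42]×[0,96]: [(0, 0) (42, 0) (42, 96) (0, 96)]
2. ⊥bis P2·P0 via (20.315,54.64): [(0, 56.3421) (0, 0) (42, 0) (42, 52.8231)]  |A|=2292.4695
3. ⊥bis P2·P1 via (13.7,22.43): [(0, 56.3421) (0, 26.3636) (42, 14.3044) (42, 52.8231)]  |A|=1438.4416
4. ⊥bis P2·P3 via (18.685,62.64): [(0, 56.3421) (0, 26.3636) (42, 14.3044) (42, 52.8231)]  |A|=1438.4416
5. ⊥bis P2·P4 via (23.455,36.655): [(0, 56.3421) (0, 26.3636) (8.3377, 23.9697) (42, 52.2166) (42, 52.8231)]  |A|=800.3352
6. ⊥bis P2·P5 via (28.105,54.59): [(29.1025, 53.9038) (0, 56.3421) (0, 26.3636) (8.3377, 23.9697) (37.2943, 48.2679)]  |A|=766.99
7. canonical 5-gon: [(29.1025, 53.9038) (0, 56.3421) (0, 26.3636) (8.3377, 23.9697) (37.2943, 48.2679)]
8. shoelace: 766.99

Area of P2's cell: 766.9900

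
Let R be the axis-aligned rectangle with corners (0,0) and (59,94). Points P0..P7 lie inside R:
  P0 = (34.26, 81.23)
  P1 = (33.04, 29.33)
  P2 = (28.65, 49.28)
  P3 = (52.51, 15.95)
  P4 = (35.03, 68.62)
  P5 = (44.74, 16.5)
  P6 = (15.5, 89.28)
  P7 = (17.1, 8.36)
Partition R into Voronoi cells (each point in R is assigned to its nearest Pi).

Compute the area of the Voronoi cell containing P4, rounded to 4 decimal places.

1. box [0,59]×[0,94]: [(0, 0) (59, 0) (59, 94) (0, 94)]
2. ⊥bis P4·P0 via (34.645,74.925): [(0, 72.8095) (0, 0) (59, 0) (59, 76.4122)]  |A|=4402.0391
3. ⊥bis P4·P1 via (34.035,48.975): [(0, 72.8095) (0, 50.6988) (59, 47.7105) (59, 76.4122)]  |A|=1498.9622
4. ⊥bis P4·P2 via (31.84,58.95): [(0, 72.8095) (0, 69.4536) (59, 49.9903) (59, 76.4122)]  |A|=878.445
5. ⊥bis P4·P3 via (43.77,42.285): [(0, 72.8095) (0, 69.4536) (59, 49.9903) (59, 76.4122)]  |A|=878.445
6. ⊥bis P4·P5 via (39.885,42.56): [(0, 72.8095) (0, 69.4536) (59, 49.9903) (59, 76.4122)]  |A|=878.445
7. ⊥bis P4·P6 via (25.265,78.95): [(20.0653, 74.0347) (11.282, 65.7318) (59, 49.9903) (59, 76.4122)]  |A|=781.5947
8. ⊥bis P4·P7 via (26.065,38.49): [(20.0653, 74.0347) (11.282, 65.7318) (59, 49.9903) (59, 76.4122)]  |A|=781.5947
9. canonical 4-gon: [(20.0653, 74.0347) (11.282, 65.7318) (59, 49.9903) (59, 76.4122)]
10. shoelace: 781.5947

Area of P4's cell: 781.5947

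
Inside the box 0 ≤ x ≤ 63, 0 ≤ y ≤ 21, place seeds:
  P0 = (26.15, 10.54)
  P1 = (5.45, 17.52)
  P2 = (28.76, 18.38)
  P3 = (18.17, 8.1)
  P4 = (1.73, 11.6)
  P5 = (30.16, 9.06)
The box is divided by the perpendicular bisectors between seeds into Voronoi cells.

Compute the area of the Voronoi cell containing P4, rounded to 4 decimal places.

1. box [0,63]×[0,21]: [(0, 0) (63, 0) (63, 21) (0, 21)]
2. ⊥bis P4·P0 via (13.94,11.07): [(0, 0) (13.4595, 0) (14.371, 21) (0, 21)]  |A|=292.2204
3. ⊥bis P4·P1 via (3.59,14.56): [(0, 16.8159) (0, 0) (13.4595, 0) (13.8127, 8.1363)]  |A|=170.8912
4. ⊥bis P4·P2 via (15.245,14.99): [(0, 16.8159) (0, 0) (13.4595, 0) (13.8127, 8.1363)]  |A|=170.8912
5. ⊥bis P4·P3 via (9.95,9.85): [(10.084, 10.4793) (0, 16.8159) (0, 0) (7.853, 0)]  |A|=125.9325
6. ⊥bis P4·P5 via (15.945,10.33): [(10.084, 10.4793) (0, 16.8159) (0, 0) (7.853, 0)]  |A|=125.9325
7. canonical 4-gon: [(10.084, 10.4793) (0, 16.8159) (0, 0) (7.853, 0)]
8. shoelace: 125.9325

Area of P4's cell: 125.9325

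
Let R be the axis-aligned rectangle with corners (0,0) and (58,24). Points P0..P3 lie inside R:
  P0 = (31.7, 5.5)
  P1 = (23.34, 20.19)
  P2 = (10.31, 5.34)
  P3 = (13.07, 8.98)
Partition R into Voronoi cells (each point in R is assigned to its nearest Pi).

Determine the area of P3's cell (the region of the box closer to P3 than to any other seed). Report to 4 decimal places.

Area of P3's cell: 268.2820

1. box [0,58]×[0,24]: [(0, 0) (58, 0) (58, 24) (0, 24)]
2. ⊥bis P3·P0 via (22.385,7.24): [(0, 0) (21.0326, 0) (25.5157, 24) (0, 24)]  |A|=558.5795
3. ⊥bis P3·P1 via (18.205,14.585): [(0, 0) (21.0326, 0) (22.9457, 10.2418) (7.9283, 24) (0, 24)]  |A|=437.5938
4. ⊥bis P3·P2 via (11.69,7.16): [(0, 16.0238) (21.045, 0.0666) (22.9457, 10.2418) (7.9283, 24) (0, 24)]  |A|=268.282
5. canonical 5-gon: [(0, 16.0238) (21.045, 0.0666) (22.9457, 10.2418) (7.9283, 24) (0, 24)]
6. shoelace: 268.282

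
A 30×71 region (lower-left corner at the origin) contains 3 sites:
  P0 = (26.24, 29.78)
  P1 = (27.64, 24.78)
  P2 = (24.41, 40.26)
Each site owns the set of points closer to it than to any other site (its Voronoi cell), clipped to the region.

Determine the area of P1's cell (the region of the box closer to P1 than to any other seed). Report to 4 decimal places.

1. box [0,30]×[0,71]: [(0, 0) (30, 0) (30, 71) (0, 71)]
2. ⊥bis P1·P0 via (26.94,27.28): [(0, 19.7368) (0, 0) (30, 0) (30, 28.1368)]  |A|=718.104
3. ⊥bis P1·P2 via (26.025,32.52): [(0, 19.7368) (0, 0) (30, 0) (30, 28.1368)]  |A|=718.104
4. canonical 4-gon: [(0, 19.7368) (0, 0) (30, 0) (30, 28.1368)]
5. shoelace: 718.104

Area of P1's cell: 718.1040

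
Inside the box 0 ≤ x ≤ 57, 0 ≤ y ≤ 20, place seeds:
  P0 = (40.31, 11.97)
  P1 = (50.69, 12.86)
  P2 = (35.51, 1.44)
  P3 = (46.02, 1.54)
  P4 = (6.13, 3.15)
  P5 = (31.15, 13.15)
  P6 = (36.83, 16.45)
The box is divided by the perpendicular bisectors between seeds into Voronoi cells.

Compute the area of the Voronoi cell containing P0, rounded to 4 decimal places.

Area of P0's cell: 89.5959

1. box [0,57]×[0,20]: [(0, 0) (57, 0) (57, 20) (0, 20)]
2. ⊥bis P0·P1 via (45.5,12.415): [(0, 0) (46.5645, 0) (44.8496, 20) (0, 20)]  |A|=914.1413
3. ⊥bis P0·P2 via (37.91,6.705): [(46.3182, 2.8722) (44.8496, 20) (8.7441, 20)]  |A|=309.2045
4. ⊥bis P0·P3 via (43.165,6.755): [(40.7276, 5.4206) (45.8588, 8.2298) (44.8496, 20) (8.7441, 20)]  |A|=294.8137
5. ⊥bis P0·P4 via (23.22,7.56): [(21.5117, 14.18) (40.7276, 5.4206) (45.8588, 8.2298) (44.8496, 20) (20.0099, 20)]  |A|=262.0301
6. ⊥bis P0·P5 via (35.73,12.56): [(35.1385, 7.9684) (40.7276, 5.4206) (45.8588, 8.2298) (44.8496, 20) (36.6884, 20)]  |A|=126.7056
7. ⊥bis P0·P6 via (38.57,14.21): [(35.6504, 11.9421) (35.1385, 7.9684) (40.7276, 5.4206) (45.8588, 8.2298) (44.923, 19.1449)]  |A|=89.5959
8. canonical 5-gon: [(35.6504, 11.9421) (35.1385, 7.9684) (40.7276, 5.4206) (45.8588, 8.2298) (44.923, 19.1449)]
9. shoelace: 89.5959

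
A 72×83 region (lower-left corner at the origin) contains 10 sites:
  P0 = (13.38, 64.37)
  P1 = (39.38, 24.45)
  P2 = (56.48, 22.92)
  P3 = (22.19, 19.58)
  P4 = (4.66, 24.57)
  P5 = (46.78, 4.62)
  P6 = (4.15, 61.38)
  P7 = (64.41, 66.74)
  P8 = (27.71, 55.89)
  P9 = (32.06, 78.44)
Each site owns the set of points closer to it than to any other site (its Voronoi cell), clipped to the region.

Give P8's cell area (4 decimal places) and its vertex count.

1. box [0,72]×[0,83]: [(0, 0) (72, 0) (72, 83) (0, 83)]
2. ⊥bis P8·P0 via (20.545,60.13): [(0, 25.4119) (0, 0) (72, 0) (72, 83) (34.0787, 83)]  |A|=4994.7361
3. ⊥bis P8·P1 via (33.545,40.17): [(1.7493, 28.368) (72, 54.4439) (72, 83) (34.0787, 83)]  |A|=2038.9035
4. ⊥bis P8·P2 via (42.095,39.405): [(1.7493, 28.368) (49.9498, 46.2592) (72, 65.5004) (72, 83) (34.0787, 83)]  |A|=1917.0034
5. ⊥bis P8·P3 via (24.95,37.735): [(8.7498, 40.1978) (26.3936, 37.5155) (49.9498, 46.2592) (72, 65.5004) (72, 83) (34.0787, 83)]  |A|=1803.253
6. ⊥bis P8·P4 via (16.185,40.23): [(11.0188, 44.0321) (18.1758, 38.7648) (26.3936, 37.5155) (49.9498, 46.2592) (72, 65.5004) (72, 83) (34.0787, 83)]  |A|=1783.5564
7. ⊥bis P8·P5 via (37.245,30.255): [(11.0188, 44.0321) (18.1758, 38.7648) (26.3936, 37.5155) (49.9498, 46.2592) (72, 65.5004) (72, 83) (34.0787, 83)]  |A|=1783.5564
8. ⊥bis P8·P6 via (15.93,58.635): [(13.507, 48.2367) (12.3064, 43.0845) (18.1758, 38.7648) (26.3936, 37.5155) (49.9498, 46.2592) (72, 65.5004) (72, 83) (34.0787, 83)]  |A|=1779.6706
9. ⊥bis P8·P7 via (46.06,61.315): [(13.507, 48.2367) (12.3064, 43.0845) (18.1758, 38.7648) (26.3936, 37.5155) (49.9498, 46.2592) (50.396, 46.6485) (39.649, 83) (34.0787, 83)]  |A|=1002.6381
10. ⊥bis P8·P9 via (29.885,67.165): [(25.2385, 68.0613) (13.507, 48.2367) (12.3064, 43.0845) (18.1758, 38.7648) (26.3936, 37.5155) (49.9498, 46.2592) (50.396, 46.6485) (45.2042, 64.2099)]  |A|=784.1501
11. canonical 8-gon: [(25.2385, 68.0613) (13.507, 48.2367) (12.3064, 43.0845) (18.1758, 38.7648) (26.3936, 37.5155) (49.9498, 46.2592) (50.396, 46.6485) (45.2042, 64.2099)]
12. shoelace: 784.1501

Area of P8's cell: 784.1501 (8 vertices)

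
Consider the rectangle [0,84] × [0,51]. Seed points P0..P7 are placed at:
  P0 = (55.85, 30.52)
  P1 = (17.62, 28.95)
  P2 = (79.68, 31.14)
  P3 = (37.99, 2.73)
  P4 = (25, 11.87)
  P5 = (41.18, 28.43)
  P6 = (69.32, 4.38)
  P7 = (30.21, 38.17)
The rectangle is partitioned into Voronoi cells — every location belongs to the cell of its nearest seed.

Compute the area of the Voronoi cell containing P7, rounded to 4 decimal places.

Area of P7's cell: 490.5144

1. box [0,84]×[0,51]: [(0, 0) (84, 0) (84, 51) (0, 51)]
2. ⊥bis P7·P0 via (43.03,34.345): [(0, 0) (32.7828, 0) (47.9992, 51) (0, 51)]  |A|=2059.9404
3. ⊥bis P7·P1 via (23.915,33.56): [(37.3302, 15.2414) (47.9992, 51) (11.1432, 51)]  |A|=658.9596
4. ⊥bis P7·P2 via (54.945,34.655): [(37.3302, 15.2414) (47.9992, 51) (11.1432, 51)]  |A|=658.9596
5. ⊥bis P7·P3 via (34.1,20.45): [(33.5967, 20.3395) (39.2196, 21.5739) (47.9992, 51) (11.1432, 51)]  |A|=642.3224
6. ⊥bis P7·P4 via (27.605,25.02): [(30.6042, 24.4259) (39.5422, 22.6552) (47.9992, 51) (11.1432, 51)]  |A|=623.8686
7. ⊥bis P7·P5 via (35.695,33.3): [(29.3439, 26.1468) (46.2728, 45.2136) (47.9992, 51) (11.1432, 51)]  |A|=490.5144
8. ⊥bis P7·P6 via (49.765,21.275): [(29.3439, 26.1468) (46.2728, 45.2136) (47.9992, 51) (11.1432, 51)]  |A|=490.5144
9. canonical 4-gon: [(29.3439, 26.1468) (46.2728, 45.2136) (47.9992, 51) (11.1432, 51)]
10. shoelace: 490.5144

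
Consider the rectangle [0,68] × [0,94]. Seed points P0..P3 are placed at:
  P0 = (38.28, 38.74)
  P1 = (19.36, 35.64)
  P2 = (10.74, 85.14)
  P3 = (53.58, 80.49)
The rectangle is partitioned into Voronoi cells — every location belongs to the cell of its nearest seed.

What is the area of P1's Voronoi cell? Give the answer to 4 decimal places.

1. box [0,68]×[0,94]: [(0, 0) (68, 0) (68, 94) (0, 94)]
2. ⊥bis P1·P0 via (28.82,37.19): [(0, 0) (34.9135, 0) (19.5118, 94) (0, 94)]  |A|=2557.9894
3. ⊥bis P1·P2 via (15.05,60.39): [(0, 57.7692) (0, 0) (34.9135, 0) (24.7422, 62.0778)]  |A|=1798.3446
4. ⊥bis P1·P3 via (36.47,58.065): [(0, 57.7692) (0, 0) (34.9135, 0) (24.7422, 62.0778)]  |A|=1798.3446
5. canonical 4-gon: [(0, 57.7692) (0, 0) (34.9135, 0) (24.7422, 62.0778)]
6. shoelace: 1798.3446

Area of P1's cell: 1798.3446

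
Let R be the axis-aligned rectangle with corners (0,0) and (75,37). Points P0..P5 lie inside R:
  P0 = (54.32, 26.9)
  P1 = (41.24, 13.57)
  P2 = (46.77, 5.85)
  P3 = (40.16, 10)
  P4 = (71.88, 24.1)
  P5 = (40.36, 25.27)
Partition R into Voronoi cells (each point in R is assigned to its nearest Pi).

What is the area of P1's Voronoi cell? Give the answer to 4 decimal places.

Area of P1's cell: 154.6874

1. box [0,75]×[0,37]: [(0, 0) (75, 0) (75, 37) (0, 37)]
2. ⊥bis P1·P0 via (47.78,20.235): [(0, 0) (68.4018, 0) (30.6946, 37) (0, 37)]  |A|=1833.282
3. ⊥bis P1·P2 via (44.005,9.71): [(0, 0) (30.4496, 0) (52.3871, 15.7143) (30.6946, 37) (0, 37)]  |A|=1535.0866
4. ⊥bis P1·P3 via (40.7,11.785): [(0, 24.0976) (45.0603, 10.4659) (52.3871, 15.7143) (30.6946, 37) (0, 37)]  |A|=832.8225
5. ⊥bis P1·P4 via (56.56,18.835): [(0, 24.0976) (45.0603, 10.4659) (52.3871, 15.7143) (30.6946, 37) (0, 37)]  |A|=832.8225
6. ⊥bis P1·P5 via (40.8,19.42): [(20.5073, 17.8937) (45.0603, 10.4659) (52.3871, 15.7143) (48.0545, 19.9656)]  |A|=154.6874
7. canonical 4-gon: [(20.5073, 17.8937) (45.0603, 10.4659) (52.3871, 15.7143) (48.0545, 19.9656)]
8. shoelace: 154.6874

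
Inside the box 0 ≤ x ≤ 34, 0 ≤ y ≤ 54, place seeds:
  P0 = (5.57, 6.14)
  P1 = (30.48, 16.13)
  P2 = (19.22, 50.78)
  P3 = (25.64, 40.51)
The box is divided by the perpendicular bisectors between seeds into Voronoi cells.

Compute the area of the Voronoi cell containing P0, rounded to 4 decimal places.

Area of P0's cell: 484.2114

1. box [0,34]×[0,54]: [(0, 0) (34, 0) (34, 54) (0, 54)]
2. ⊥bis P0·P1 via (18.025,11.135): [(0, 0) (22.4906, 0) (0.8343, 54) (0, 54)]  |A|=629.7718
3. ⊥bis P0·P2 via (12.395,28.46): [(0, 32.2501) (0, 0) (22.4906, 0) (10.8927, 28.9194)]  |A|=500.8527
4. ⊥bis P0·P3 via (15.605,23.325): [(0.6731, 32.0443) (0, 32.2501) (0, 0) (22.4906, 0) (12.3813, 25.2074)]  |A|=484.2114
5. canonical 5-gon: [(0.6731, 32.0443) (0, 32.2501) (0, 0) (22.4906, 0) (12.3813, 25.2074)]
6. shoelace: 484.2114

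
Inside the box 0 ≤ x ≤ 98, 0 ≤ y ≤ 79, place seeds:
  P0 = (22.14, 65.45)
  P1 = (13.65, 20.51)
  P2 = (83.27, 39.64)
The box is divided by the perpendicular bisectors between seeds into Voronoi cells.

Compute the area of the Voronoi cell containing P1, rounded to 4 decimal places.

1. box [0,98]×[0,79]: [(0, 0) (98, 0) (98, 79) (0, 79)]
2. ⊥bis P1·P0 via (17.895,42.98): [(0, 46.3607) (0, 0) (98, 0) (98, 27.8467)]  |A|=3636.1614
3. ⊥bis P1·P2 via (48.46,30.075): [(46.3934, 37.5961) (0, 46.3607) (0, 0) (56.7239, 0)]  |A|=2141.7145
4. canonical 4-gon: [(46.3934, 37.5961) (0, 46.3607) (0, 0) (56.7239, 0)]
5. shoelace: 2141.7145

Area of P1's cell: 2141.7145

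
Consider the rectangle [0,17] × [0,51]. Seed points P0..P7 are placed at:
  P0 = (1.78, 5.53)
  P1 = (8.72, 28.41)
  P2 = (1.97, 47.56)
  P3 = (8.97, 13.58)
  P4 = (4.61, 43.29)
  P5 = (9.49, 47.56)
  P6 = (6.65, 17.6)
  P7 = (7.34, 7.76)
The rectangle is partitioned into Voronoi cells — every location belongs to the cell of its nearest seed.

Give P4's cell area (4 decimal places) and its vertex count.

Area of P4's cell: 104.6978 (4 vertices)

1. box [0,17]×[0,51]: [(0, 0) (17, 0) (17, 51) (0, 51)]
2. ⊥bis P4·P0 via (3.195,24.41): [(0, 24.6495) (17, 23.3754) (17, 51) (0, 51)]  |A|=458.7891
3. ⊥bis P4·P1 via (6.665,35.85): [(0, 34.0091) (17, 38.7046) (17, 51) (0, 51)]  |A|=248.9336
4. ⊥bis P4·P2 via (3.29,45.425): [(0, 43.3909) (0, 34.0091) (17, 38.7046) (17, 51) (12.3071, 51)]  |A|=202.1105
5. ⊥bis P4·P3 via (6.79,28.435): [(0, 43.3909) (0, 34.0091) (17, 38.7046) (17, 51) (12.3071, 51)]  |A|=202.1105
6. ⊥bis P4·P5 via (7.05,45.425): [(5.73, 46.9336) (0, 43.3909) (0, 34.0091) (13.7225, 37.7993)]  |A|=104.6978
7. ⊥bis P4·P6 via (5.63,30.445): [(5.73, 46.9336) (0, 43.3909) (0, 34.0091) (13.7225, 37.7993)]  |A|=104.6978
8. ⊥bis P4·P7 via (5.975,25.525): [(5.73, 46.9336) (0, 43.3909) (0, 34.0091) (13.7225, 37.7993)]  |A|=104.6978
9. canonical 4-gon: [(5.73, 46.9336) (0, 43.3909) (0, 34.0091) (13.7225, 37.7993)]
10. shoelace: 104.6978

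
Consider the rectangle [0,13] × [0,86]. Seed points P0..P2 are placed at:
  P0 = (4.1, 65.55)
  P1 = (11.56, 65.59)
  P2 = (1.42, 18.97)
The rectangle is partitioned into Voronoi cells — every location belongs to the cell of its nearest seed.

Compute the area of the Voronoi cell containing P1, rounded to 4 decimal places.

Area of P1's cell: 230.0724

1. box [0,13]×[0,86]: [(0, 0) (13, 0) (13, 86) (0, 86)]
2. ⊥bis P1·P0 via (7.83,65.57): [(8.1816, 0) (13, 0) (13, 86) (7.7205, 86)]  |A|=434.2124
3. ⊥bis P1·P2 via (6.49,42.28): [(7.9566, 41.961) (13, 40.8641) (13, 86) (7.7205, 86)]  |A|=230.0724
4. canonical 4-gon: [(7.9566, 41.961) (13, 40.8641) (13, 86) (7.7205, 86)]
5. shoelace: 230.0724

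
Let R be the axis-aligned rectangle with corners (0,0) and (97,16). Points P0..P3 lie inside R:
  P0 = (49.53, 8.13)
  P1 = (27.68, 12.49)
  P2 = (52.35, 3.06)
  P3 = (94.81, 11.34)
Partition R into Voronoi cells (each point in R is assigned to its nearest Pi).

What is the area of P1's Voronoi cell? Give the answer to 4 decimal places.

1. box [0,97]×[0,16]: [(0, 0) (97, 0) (97, 16) (0, 16)]
2. ⊥bis P1·P0 via (38.605,10.31): [(0, 0) (36.5477, 0) (39.7404, 16) (0, 16)]  |A|=610.3049
3. ⊥bis P1·P2 via (40.015,7.775): [(0, 0) (36.5477, 0) (39.7404, 16) (0, 16)]  |A|=610.3049
4. ⊥bis P1·P3 via (61.245,11.915): [(0, 0) (36.5477, 0) (39.7404, 16) (0, 16)]  |A|=610.3049
5. canonical 4-gon: [(0, 0) (36.5477, 0) (39.7404, 16) (0, 16)]
6. shoelace: 610.3049

Area of P1's cell: 610.3049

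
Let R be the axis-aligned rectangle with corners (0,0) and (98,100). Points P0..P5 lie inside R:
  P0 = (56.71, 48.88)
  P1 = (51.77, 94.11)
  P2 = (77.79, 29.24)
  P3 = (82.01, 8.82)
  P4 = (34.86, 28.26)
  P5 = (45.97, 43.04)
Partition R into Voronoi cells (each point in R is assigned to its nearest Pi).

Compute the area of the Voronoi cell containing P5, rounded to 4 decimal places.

1. box [0,98]×[0,100]: [(0, 0) (98, 0) (98, 100) (0, 100)]
2. ⊥bis P5·P0 via (51.34,45.96): [(0, 0) (76.3313, 0) (21.9551, 100) (0, 100)]  |A|=4914.3203
3. ⊥bis P5·P1 via (48.87,68.575): [(0, 74.1251) (0, 0) (76.3313, 0) (38.396, 69.7645)]  |A|=4085.663
4. ⊥bis P5·P2 via (61.88,36.14): [(0, 74.1251) (0, 0) (46.2065, 0) (59.5727, 30.8198) (38.396, 69.7645)]  |A|=3621.4429
5. ⊥bis P5·P3 via (63.99,25.93): [(0, 74.1251) (0, 0) (39.3695, 0) (51.955, 13.2549) (59.5727, 30.8198) (38.396, 69.7645)]  |A|=3576.131
6. ⊥bis P5·P4 via (40.415,35.65): [(0, 74.1251) (0, 66.0296) (56.4425, 23.6023) (59.5727, 30.8198) (38.396, 69.7645)]  |A|=1212.7159
7. canonical 5-gon: [(0, 74.1251) (0, 66.0296) (56.4425, 23.6023) (59.5727, 30.8198) (38.396, 69.7645)]
8. shoelace: 1212.7159

Area of P5's cell: 1212.7159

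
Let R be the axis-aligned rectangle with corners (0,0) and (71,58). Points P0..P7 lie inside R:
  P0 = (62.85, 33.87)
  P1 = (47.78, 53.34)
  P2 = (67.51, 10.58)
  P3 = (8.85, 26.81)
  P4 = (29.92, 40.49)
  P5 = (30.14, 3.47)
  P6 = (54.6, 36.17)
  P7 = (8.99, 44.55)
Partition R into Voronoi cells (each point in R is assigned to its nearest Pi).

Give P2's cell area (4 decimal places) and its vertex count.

Area of P2's cell: 468.7523 (5 vertices)

1. box [0,71]×[0,58]: [(0, 0) (71, 0) (71, 58) (0, 58)]
2. ⊥bis P2·P0 via (65.18,22.225): [(0, 9.1834) (0, 0) (71, 0) (71, 23.3895)]  |A|=1156.338
3. ⊥bis P2·P1 via (57.645,31.96): [(14.6236, 12.1094) (0, 5.3619) (0, 0) (71, 0) (71, 23.3895)]  |A|=1128.3958
4. ⊥bis P2·P3 via (38.18,18.695): [(37.6316, 16.713) (33.0075, 0) (71, 0) (71, 23.3895)]  |A|=707.7186
5. ⊥bis P2·P4 via (48.715,25.535): [(42.4649, 17.68) (35.4653, 8.8831) (33.0075, 0) (71, 0) (71, 23.3895)]  |A|=689.8443
6. ⊥bis P2·P5 via (48.825,7.025): [(46.6389, 18.5152) (50.1616, 0) (71, 0) (71, 23.3895)]  |A|=477.8108
7. ⊥bis P2·P6 via (61.055,23.375): [(54.5658, 20.1013) (47.0578, 16.3135) (50.1616, 0) (71, 0) (71, 23.3895)]  |A|=468.7523
8. ⊥bis P2·P7 via (38.25,27.565): [(54.5658, 20.1013) (47.0578, 16.3135) (50.1616, 0) (71, 0) (71, 23.3895)]  |A|=468.7523
9. canonical 5-gon: [(54.5658, 20.1013) (47.0578, 16.3135) (50.1616, 0) (71, 0) (71, 23.3895)]
10. shoelace: 468.7523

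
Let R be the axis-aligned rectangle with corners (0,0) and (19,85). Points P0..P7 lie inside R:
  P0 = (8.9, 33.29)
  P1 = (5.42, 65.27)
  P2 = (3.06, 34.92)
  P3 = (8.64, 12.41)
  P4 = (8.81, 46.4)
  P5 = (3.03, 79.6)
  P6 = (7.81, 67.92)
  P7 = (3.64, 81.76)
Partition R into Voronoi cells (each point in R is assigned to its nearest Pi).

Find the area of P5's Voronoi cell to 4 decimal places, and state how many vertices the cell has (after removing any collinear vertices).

1. box [0,19]×[0,85]: [(0, 0) (19, 0) (19, 85) (0, 85)]
2. ⊥bis P5·P0 via (5.965,56.445): [(0, 55.6889) (19, 58.0972) (19, 85) (0, 85)]  |A|=534.0315
3. ⊥bis P5·P1 via (4.225,72.435): [(0, 71.7303) (19, 74.8992) (19, 85) (0, 85)]  |A|=222.0192
4. ⊥bis P5·P2 via (3.045,57.26): [(0, 71.7303) (19, 74.8992) (19, 85) (0, 85)]  |A|=222.0192
5. ⊥bis P5·P3 via (5.835,46.005): [(0, 71.7303) (19, 74.8992) (19, 85) (0, 85)]  |A|=222.0192
6. ⊥bis P5·P4 via (5.92,63): [(0, 71.7303) (19, 74.8992) (19, 85) (0, 85)]  |A|=222.0192
7. ⊥bis P5·P6 via (5.42,73.76): [(0, 71.7303) (0.7773, 71.86) (19, 79.3176) (19, 85) (0, 85)]  |A|=181.762
8. ⊥bis P5·P7 via (3.335,80.68): [(0, 81.6218) (0, 71.7303) (0.7773, 71.86) (14.5737, 77.5061)]  |A|=73.3777
9. canonical 4-gon: [(0, 81.6218) (0, 71.7303) (0.7773, 71.86) (14.5737, 77.5061)]
10. shoelace: 73.3777

Area of P5's cell: 73.3777 (4 vertices)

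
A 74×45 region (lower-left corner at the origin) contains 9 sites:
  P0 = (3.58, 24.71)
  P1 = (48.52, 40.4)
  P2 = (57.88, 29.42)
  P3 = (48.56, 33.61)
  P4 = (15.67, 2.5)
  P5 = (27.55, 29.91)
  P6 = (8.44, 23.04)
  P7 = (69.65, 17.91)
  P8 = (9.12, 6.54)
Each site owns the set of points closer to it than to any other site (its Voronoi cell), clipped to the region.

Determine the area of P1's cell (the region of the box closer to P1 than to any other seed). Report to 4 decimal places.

Area of P1's cell: 202.0042

1. box [0,74]×[0,45]: [(0, 0) (74, 0) (74, 45) (0, 45)]
2. ⊥bis P1·P0 via (26.05,32.555): [(37.416, 0) (74, 0) (74, 45) (21.7051, 45)]  |A|=1999.7764
3. ⊥bis P1·P2 via (53.2,34.91): [(31.6435, 16.5339) (65.0363, 45) (21.7051, 45)]  |A|=616.7356
4. ⊥bis P1·P3 via (48.54,37.005): [(24.5457, 36.8636) (55.7071, 37.0472) (65.0363, 45) (21.7051, 45)]  |A|=299.3329
5. ⊥bis P1·P4 via (32.095,21.45): [(24.5457, 36.8636) (55.7071, 37.0472) (65.0363, 45) (21.7051, 45)]  |A|=299.3329
6. ⊥bis P1·P5 via (38.035,35.155): [(37.1431, 36.9379) (55.7071, 37.0472) (65.0363, 45) (33.1102, 45)]  |A|=202.0042
7. ⊥bis P1·P6 via (28.48,31.72): [(37.1431, 36.9379) (55.7071, 37.0472) (65.0363, 45) (33.1102, 45)]  |A|=202.0042
8. ⊥bis P1·P7 via (59.085,29.155): [(37.1431, 36.9379) (55.7071, 37.0472) (65.0363, 45) (33.1102, 45)]  |A|=202.0042
9. ⊥bis P1·P8 via (28.82,23.47): [(37.1431, 36.9379) (55.7071, 37.0472) (65.0363, 45) (33.1102, 45)]  |A|=202.0042
10. canonical 4-gon: [(37.1431, 36.9379) (55.7071, 37.0472) (65.0363, 45) (33.1102, 45)]
11. shoelace: 202.0042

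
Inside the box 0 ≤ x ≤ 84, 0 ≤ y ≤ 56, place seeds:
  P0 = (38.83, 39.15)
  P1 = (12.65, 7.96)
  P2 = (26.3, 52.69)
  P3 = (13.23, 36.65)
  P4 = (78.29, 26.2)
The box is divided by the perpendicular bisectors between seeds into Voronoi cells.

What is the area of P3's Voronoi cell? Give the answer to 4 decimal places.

Area of P3's cell: 723.5358

1. box [0,84]×[0,56]: [(0, 0) (84, 0) (84, 56) (0, 56)]
2. ⊥bis P3·P0 via (26.03,37.9): [(0, 0) (29.7312, 0) (24.2624, 56) (0, 56)]  |A|=1511.8206
3. ⊥bis P3·P1 via (12.94,22.305): [(0, 22.5666) (27.5819, 22.009) (24.2624, 56) (0, 56)]  |A|=873.4297
4. ⊥bis P3·P2 via (19.765,44.67): [(0, 22.5666) (27.5819, 22.009) (25.8533, 39.709) (5.8604, 56) (0, 56)]  |A|=723.5358
5. ⊥bis P3·P4 via (45.76,31.425): [(0, 22.5666) (27.5819, 22.009) (25.8533, 39.709) (5.8604, 56) (0, 56)]  |A|=723.5358
6. canonical 5-gon: [(0, 22.5666) (27.5819, 22.009) (25.8533, 39.709) (5.8604, 56) (0, 56)]
7. shoelace: 723.5358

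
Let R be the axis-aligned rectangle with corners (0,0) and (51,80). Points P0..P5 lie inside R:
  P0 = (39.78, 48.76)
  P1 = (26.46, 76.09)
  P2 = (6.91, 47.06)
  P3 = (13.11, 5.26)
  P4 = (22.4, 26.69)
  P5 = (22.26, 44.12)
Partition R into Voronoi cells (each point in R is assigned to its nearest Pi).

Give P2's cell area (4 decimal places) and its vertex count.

1. box [0,51]×[0,80]: [(0, 0) (51, 0) (51, 80) (0, 80)]
2. ⊥bis P2·P0 via (23.345,47.91): [(0, 0) (25.8229, 0) (21.6853, 80) (0, 80)]  |A|=1900.3277
3. ⊥bis P2·P1 via (16.685,61.575): [(0, 72.8114) (0, 0) (25.8229, 0) (22.8531, 57.4212)]  |A|=1573.3715
4. ⊥bis P2·P3 via (10.01,26.16): [(0, 72.8114) (0, 24.6753) (24.3598, 28.2884) (22.8531, 57.4212)]  |A|=907.585
5. ⊥bis P2·P4 via (14.655,36.875): [(0, 72.8114) (0, 25.7309) (23.5653, 43.6507) (22.8531, 57.4212)]  |A|=706.6014
6. ⊥bis P2·P5 via (14.585,45.59): [(17.5368, 61.0014) (0, 72.8114) (0, 25.7309) (12.6193, 35.327)]  |A|=551.2221
7. canonical 4-gon: [(17.5368, 61.0014) (0, 72.8114) (0, 25.7309) (12.6193, 35.327)]
8. shoelace: 551.2221

Area of P2's cell: 551.2221 (4 vertices)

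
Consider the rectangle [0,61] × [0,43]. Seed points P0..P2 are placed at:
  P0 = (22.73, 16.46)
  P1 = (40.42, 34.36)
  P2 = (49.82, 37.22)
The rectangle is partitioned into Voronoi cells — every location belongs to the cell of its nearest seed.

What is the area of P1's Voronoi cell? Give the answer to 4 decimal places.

Area of P1's cell: 600.4178

1. box [0,61]×[0,43]: [(0, 0) (61, 0) (61, 43) (0, 43)]
2. ⊥bis P1·P0 via (31.575,25.41): [(57.2866, 0) (61, 0) (61, 43) (13.7762, 43)]  |A|=1095.1491
3. ⊥bis P1·P2 via (45.12,35.79): [(55.4601, 1.8051) (42.9263, 43) (13.7762, 43)]  |A|=600.4178
4. canonical 3-gon: [(55.4601, 1.8051) (42.9263, 43) (13.7762, 43)]
5. shoelace: 600.4178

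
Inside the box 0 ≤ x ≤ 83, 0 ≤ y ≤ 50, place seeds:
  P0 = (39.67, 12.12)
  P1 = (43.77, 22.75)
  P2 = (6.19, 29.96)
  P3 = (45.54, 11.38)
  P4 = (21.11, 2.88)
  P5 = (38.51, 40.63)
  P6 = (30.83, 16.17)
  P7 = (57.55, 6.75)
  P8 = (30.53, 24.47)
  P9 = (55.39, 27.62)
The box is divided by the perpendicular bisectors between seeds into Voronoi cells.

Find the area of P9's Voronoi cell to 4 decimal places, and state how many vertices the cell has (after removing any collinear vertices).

1. box [0,83]×[0,50]: [(0, 0) (83, 0) (83, 50) (0, 50)]
2. ⊥bis P9·P0 via (47.53,19.87): [(67.1219, 0) (83, 0) (83, 50) (17.8217, 50)]  |A|=2026.4103
3. ⊥bis P9·P1 via (49.58,25.185): [(54.9699, 12.3245) (67.1219, 0) (83, 0) (83, 50) (39.1799, 50)]  |A|=1624.0691
4. ⊥bis P9·P2 via (30.79,28.79): [(54.9699, 12.3245) (67.1219, 0) (83, 0) (83, 50) (39.1799, 50)]  |A|=1624.0691
5. ⊥bis P9·P3 via (50.465,19.5): [(52.4731, 18.2821) (82.6153, 0) (83, 0) (83, 50) (39.1799, 50)]  |A|=1461.6321
6. ⊥bis P9·P4 via (38.25,15.25): [(52.4731, 18.2821) (82.6153, 0) (83, 0) (83, 50) (39.1799, 50)]  |A|=1461.6321
7. ⊥bis P9·P5 via (46.95,34.125): [(46.2266, 33.1864) (52.4731, 18.2821) (82.6153, 0) (83, 0) (83, 50) (59.1854, 50)]  |A|=1293.4497
8. ⊥bis P9·P6 via (43.11,21.895): [(46.2266, 33.1864) (52.4731, 18.2821) (82.6153, 0) (83, 0) (83, 50) (59.1854, 50)]  |A|=1293.4497
9. ⊥bis P9·P7 via (56.47,17.185): [(46.2266, 33.1864) (52.4731, 18.2821) (54.6008, 16.9915) (83, 19.9308) (83, 50) (59.1854, 50)]  |A|=1007.1714
10. ⊥bis P9·P8 via (42.96,26.045): [(46.2266, 33.1864) (52.4731, 18.2821) (54.6008, 16.9915) (83, 19.9308) (83, 50) (59.1854, 50)]  |A|=1007.1714
11. canonical 6-gon: [(46.2266, 33.1864) (52.4731, 18.2821) (54.6008, 16.9915) (83, 19.9308) (83, 50) (59.1854, 50)]
12. shoelace: 1007.1714

Area of P9's cell: 1007.1714 (6 vertices)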